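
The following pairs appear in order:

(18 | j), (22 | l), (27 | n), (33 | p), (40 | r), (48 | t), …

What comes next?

First slot: 18, 22, 27, 33, 40, 48 → 57 (differences are 4, 5, 6, … (increasing by 1 each time)).
Letter goes j, l, n, p, r, t → v (letters move forward 2 places in the alphabet).
So the next pair is (57 | v).

(57 | v)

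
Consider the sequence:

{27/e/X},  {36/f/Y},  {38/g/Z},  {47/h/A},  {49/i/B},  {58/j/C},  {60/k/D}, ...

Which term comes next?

{69/l/E}

First part goes 27, 36, 38, 47, 49, 58, 60 → 69 (alternating steps +9, +2, +9, +2, …).
First letter: letters move forward 1 place in the alphabet, so e, f, g, h, i, j, k → l.
Second letter goes X, Y, Z, A, B, C, D → E (letters move forward 1 place in the alphabet, wrapping Z→A).
So the next term is {69/l/E}.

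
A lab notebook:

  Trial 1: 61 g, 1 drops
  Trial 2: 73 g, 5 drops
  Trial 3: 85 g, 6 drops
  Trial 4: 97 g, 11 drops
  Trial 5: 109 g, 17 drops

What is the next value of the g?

G: 61, 73, 85, 97, 109 → 121 (+12 each step).

121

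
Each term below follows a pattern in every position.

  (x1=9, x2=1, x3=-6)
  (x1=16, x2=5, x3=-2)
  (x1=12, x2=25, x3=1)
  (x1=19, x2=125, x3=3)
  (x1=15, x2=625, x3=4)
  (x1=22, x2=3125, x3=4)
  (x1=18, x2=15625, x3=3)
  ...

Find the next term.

X1 goes 9, 16, 12, 19, 15, 22, 18 → 25 (alternating steps +7, −4, +7, −4, …).
X2 — ×5 each step: 1, 5, 25, 125, 625, 3125, 15625 → 78125.
For the x3, differences are 4, 3, 2, … (decreasing by 1 each time): -6, -2, 1, 3, 4, 4, 3 → 1.
Combining the parts gives (x1=25, x2=78125, x3=1).

(x1=25, x2=78125, x3=1)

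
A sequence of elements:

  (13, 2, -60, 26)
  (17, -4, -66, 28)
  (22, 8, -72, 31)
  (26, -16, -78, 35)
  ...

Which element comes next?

First entry: alternating steps +4, +5, +4, +5, …, so 13, 17, 22, 26 → 31.
Second entry — ×(-2) each step: 2, -4, 8, -16 → 32.
Third entry: −6 each step, so -60, -66, -72, -78 → -84.
Fourth entry goes 26, 28, 31, 35 → 40 (differences are 2, 3, 4, … (increasing by 1 each time)).
Putting it together: (31, 32, -84, 40).

(31, 32, -84, 40)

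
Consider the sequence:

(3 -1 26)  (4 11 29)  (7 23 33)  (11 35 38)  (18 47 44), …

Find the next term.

For the first slot, each term is the sum of the two before it: 3, 4, 7, 11, 18 → 29.
Second slot: +12 each step, so -1, 11, 23, 35, 47 → 59.
Third slot goes 26, 29, 33, 38, 44 → 51 (differences are 3, 4, 5, … (increasing by 1 each time)).
Combining the parts gives (29 59 51).

(29 59 51)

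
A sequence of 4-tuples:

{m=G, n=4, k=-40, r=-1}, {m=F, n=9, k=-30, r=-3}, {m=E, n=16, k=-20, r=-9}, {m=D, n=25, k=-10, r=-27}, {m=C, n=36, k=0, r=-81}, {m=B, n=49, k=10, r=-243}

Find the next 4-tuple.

M — letters move back 1 place in the alphabet: G, F, E, D, C, B → A.
For the n, perfect squares: 2², 3², 4², …: 4, 9, 16, 25, 36, 49 → 64.
K: -40, -30, -20, -10, 0, 10 → 20 (+10 each step).
R — ×3 each step: -1, -3, -9, -27, -81, -243 → -729.
Combining the parts gives {m=A, n=64, k=20, r=-729}.

{m=A, n=64, k=20, r=-729}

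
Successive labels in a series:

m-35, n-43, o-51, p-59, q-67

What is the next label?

Letter: m, n, o, p, q → r (letters move forward 1 place in the alphabet).
Second component: 35, 43, 51, 59, 67 → 75 (+8 each step).
Putting it together: r-75.

r-75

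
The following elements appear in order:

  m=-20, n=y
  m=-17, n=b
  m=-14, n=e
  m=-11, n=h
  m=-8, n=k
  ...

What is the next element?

M goes -20, -17, -14, -11, -8 → -5 (+3 each step).
N goes y, b, e, h, k → n (letters move forward 3 places in the alphabet, wrapping Z→A).
So the next element is m=-5, n=n.

m=-5, n=n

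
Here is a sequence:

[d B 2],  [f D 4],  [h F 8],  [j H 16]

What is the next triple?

[l J 32]

First letter — letters move forward 2 places in the alphabet: d, f, h, j → l.
Second letter — letters move forward 2 places in the alphabet: B, D, F, H → J.
For the third coordinate, ×2 each step: 2, 4, 8, 16 → 32.
So the next triple is [l J 32].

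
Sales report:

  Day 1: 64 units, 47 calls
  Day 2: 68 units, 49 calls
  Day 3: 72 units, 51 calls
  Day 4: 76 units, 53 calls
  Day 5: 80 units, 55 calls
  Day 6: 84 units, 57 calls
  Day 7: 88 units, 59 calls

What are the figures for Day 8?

92 units, 61 calls

Units: 64, 68, 72, 76, 80, 84, 88 → 92 (+4 each step).
Calls: +2 each step, so 47, 49, 51, 53, 55, 57, 59 → 61.
So the next record is 92 units, 61 calls.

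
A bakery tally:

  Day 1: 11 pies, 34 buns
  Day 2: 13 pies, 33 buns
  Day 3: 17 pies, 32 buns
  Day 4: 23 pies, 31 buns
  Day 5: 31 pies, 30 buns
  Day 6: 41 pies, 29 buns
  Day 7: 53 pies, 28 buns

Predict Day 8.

Pies: differences are 2, 4, 6, … (increasing by 2 each time); 11, 13, 17, 23, 31, 41, 53 → 67.
Buns: 34, 33, 32, 31, 30, 29, 28 → 27 (−1 each step).
Combining the parts gives 67 pies, 27 buns.

67 pies, 27 buns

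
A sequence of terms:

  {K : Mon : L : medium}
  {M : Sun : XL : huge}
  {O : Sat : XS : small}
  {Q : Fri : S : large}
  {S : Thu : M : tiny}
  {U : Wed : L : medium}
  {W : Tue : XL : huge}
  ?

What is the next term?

Letter: K, M, O, Q, S, U, W → Y (letters move forward 2 places in the alphabet).
Day: runs backward through the weekdays Mon→Sun, so Mon, Sun, Sat, Fri, Thu, Wed, Tue → Mon.
First size — repeats L → XL → XS → S → M: L, XL, XS, S, M, L, XL → XS.
Second size: medium, huge, small, large, tiny, medium, huge → small (repeats medium → huge → small → large → tiny).
So the next term is {Y : Mon : XS : small}.

{Y : Mon : XS : small}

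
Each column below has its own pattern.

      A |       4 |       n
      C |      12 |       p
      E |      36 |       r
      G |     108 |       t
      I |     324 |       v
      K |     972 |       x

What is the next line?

M  2916  z

First letter: A, C, E, G, I, K → M (letters move forward 2 places in the alphabet).
Second component: 4, 12, 36, 108, 324, 972 → 2916 (×3 each step).
Second letter goes n, p, r, t, v, x → z (letters move forward 2 places in the alphabet).
Combining the parts gives M  2916  z.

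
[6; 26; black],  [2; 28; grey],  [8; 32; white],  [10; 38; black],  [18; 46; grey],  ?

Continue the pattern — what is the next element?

First slot: each term is the sum of the two before it; 6, 2, 8, 10, 18 → 28.
Second slot: 26, 28, 32, 38, 46 → 56 (differences are 2, 4, 6, … (increasing by 2 each time)).
Shade goes black, grey, white, black, grey → white (repeats black → grey → white).
So the next element is [28; 56; white].

[28; 56; white]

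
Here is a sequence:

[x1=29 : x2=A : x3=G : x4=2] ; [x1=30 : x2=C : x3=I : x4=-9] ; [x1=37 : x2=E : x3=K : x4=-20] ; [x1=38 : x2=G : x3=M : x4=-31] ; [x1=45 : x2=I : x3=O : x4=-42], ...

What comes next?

[x1=46 : x2=K : x3=Q : x4=-53]

For the x1, alternating steps +1, +7, +1, +7, …: 29, 30, 37, 38, 45 → 46.
X2: letters move forward 2 places in the alphabet; A, C, E, G, I → K.
For the x3, letters move forward 2 places in the alphabet: G, I, K, M, O → Q.
X4: −11 each step, so 2, -9, -20, -31, -42 → -53.
So the next element is [x1=46 : x2=K : x3=Q : x4=-53].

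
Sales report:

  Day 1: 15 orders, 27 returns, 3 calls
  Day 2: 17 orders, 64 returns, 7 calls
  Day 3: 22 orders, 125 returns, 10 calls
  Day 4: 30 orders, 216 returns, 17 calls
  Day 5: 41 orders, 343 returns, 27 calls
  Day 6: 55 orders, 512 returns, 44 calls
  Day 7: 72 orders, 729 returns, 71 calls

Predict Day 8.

Orders goes 15, 17, 22, 30, 41, 55, 72 → 92 (differences are 2, 5, 8, … (increasing by 3 each time)).
Returns — perfect cubes: 3³, 4³, 5³, …: 27, 64, 125, 216, 343, 512, 729 → 1000.
For the calls, each term is the sum of the two before it: 3, 7, 10, 17, 27, 44, 71 → 115.
Putting it together: 92 orders, 1000 returns, 115 calls.

92 orders, 1000 returns, 115 calls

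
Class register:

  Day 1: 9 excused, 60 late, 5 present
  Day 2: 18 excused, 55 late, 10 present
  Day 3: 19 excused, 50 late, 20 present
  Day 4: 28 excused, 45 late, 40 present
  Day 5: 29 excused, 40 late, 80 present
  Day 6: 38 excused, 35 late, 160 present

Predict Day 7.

Excused: 9, 18, 19, 28, 29, 38 → 39 (alternating steps +9, +1, +9, +1, …).
Late: −5 each step, so 60, 55, 50, 45, 40, 35 → 30.
Present — ×2 each step: 5, 10, 20, 40, 80, 160 → 320.
Putting it together: 39 excused, 30 late, 320 present.

39 excused, 30 late, 320 present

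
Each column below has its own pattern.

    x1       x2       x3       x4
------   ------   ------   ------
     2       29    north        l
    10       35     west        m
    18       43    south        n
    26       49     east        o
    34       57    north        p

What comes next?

Column x1 goes 2, 10, 18, 26, 34 → 42 (+8 each step).
Column x2: alternating steps +6, +8, +6, +8, …; 29, 35, 43, 49, 57 → 63.
Column x3 — repeats north → west → south → east: north, west, south, east, north → west.
Column x4: letters move forward 1 place in the alphabet, so l, m, n, o, p → q.
Putting it together: 42  63  west  q.

42  63  west  q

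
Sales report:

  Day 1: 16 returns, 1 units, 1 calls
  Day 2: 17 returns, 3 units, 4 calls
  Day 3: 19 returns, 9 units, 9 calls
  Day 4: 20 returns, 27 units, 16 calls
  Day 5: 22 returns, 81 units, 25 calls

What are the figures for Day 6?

Returns: 16, 17, 19, 20, 22 → 23 (alternating steps +1, +2, +1, +2, …).
Units: ×3 each step; 1, 3, 9, 27, 81 → 243.
Calls: 1, 4, 9, 16, 25 → 36 (perfect squares: 1², 2², 3², …).
Combining the parts gives 23 returns, 243 units, 36 calls.

23 returns, 243 units, 36 calls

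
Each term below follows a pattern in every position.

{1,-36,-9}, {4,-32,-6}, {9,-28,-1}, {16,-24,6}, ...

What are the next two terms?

{25,-20,15}, {36,-16,26}

First part goes 1, 4, 9, 16 → 25 → 36 (perfect squares: 1², 2², 3², …).
Second part: +4 each step; -36, -32, -28, -24 → -20 → -16.
For the third part, always 10 less than the first part: -9, -6, -1, 6 → 15 → 26.
So the next two terms are {25,-20,15} and {36,-16,26}.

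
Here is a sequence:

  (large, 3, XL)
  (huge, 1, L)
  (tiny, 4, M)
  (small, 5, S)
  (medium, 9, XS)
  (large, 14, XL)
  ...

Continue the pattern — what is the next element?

First size goes large, huge, tiny, small, medium, large → huge (repeats large → huge → tiny → small → medium).
Second component goes 3, 1, 4, 5, 9, 14 → 23 (each term is the sum of the two before it).
Second size — repeats XL → L → M → S → XS: XL, L, M, S, XS, XL → L.
Combining the parts gives (huge, 23, L).

(huge, 23, L)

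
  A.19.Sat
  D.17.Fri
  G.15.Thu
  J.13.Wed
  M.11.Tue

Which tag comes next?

Letter: A, D, G, J, M → P (letters move forward 3 places in the alphabet).
Second component goes 19, 17, 15, 13, 11 → 9 (−2 each step).
Day: runs backward through the weekdays Mon→Sun; Sat, Fri, Thu, Wed, Tue → Mon.
Putting it together: P.9.Mon.

P.9.Mon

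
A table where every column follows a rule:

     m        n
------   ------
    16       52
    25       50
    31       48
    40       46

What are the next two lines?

46  44; 55  42

Column m: 16, 25, 31, 40 → 46 → 55 (alternating steps +9, +6, +9, +6, …).
Column n goes 52, 50, 48, 46 → 44 → 42 (−2 each step).
Putting the parts together: 46  44 and then 55  42.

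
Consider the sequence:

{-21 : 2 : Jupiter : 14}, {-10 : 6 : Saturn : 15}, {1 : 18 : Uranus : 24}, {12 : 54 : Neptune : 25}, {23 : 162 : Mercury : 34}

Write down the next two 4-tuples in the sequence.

{34 : 486 : Venus : 35}, {45 : 1458 : Earth : 44}

First component: +11 each step; -21, -10, 1, 12, 23 → 34 → 45.
Second component — ×3 each step: 2, 6, 18, 54, 162 → 486 → 1458.
For the planet, runs through the planets Mercury→Neptune: Jupiter, Saturn, Uranus, Neptune, Mercury → Venus → Earth.
Fourth component goes 14, 15, 24, 25, 34 → 35 → 44 (alternating steps +1, +9, +1, +9, …).
Putting the parts together: {34 : 486 : Venus : 35} and then {45 : 1458 : Earth : 44}.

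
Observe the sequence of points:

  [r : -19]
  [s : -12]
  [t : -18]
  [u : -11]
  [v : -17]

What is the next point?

Letter: r, s, t, u, v → w (letters move forward 1 place in the alphabet).
Second component goes -19, -12, -18, -11, -17 → -10 (alternating steps +7, −6, +7, −6, …).
Combining the parts gives [w : -10].

[w : -10]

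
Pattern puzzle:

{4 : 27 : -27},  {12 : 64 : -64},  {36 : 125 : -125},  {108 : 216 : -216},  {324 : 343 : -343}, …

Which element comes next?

For the first coordinate, ×3 each step: 4, 12, 36, 108, 324 → 972.
Second coordinate: perfect cubes: 3³, 4³, 5³, …, so 27, 64, 125, 216, 343 → 512.
Third coordinate: -27, -64, -125, -216, -343 → -512 (always the negative of the second coordinate).
Combining the parts gives {972 : 512 : -512}.

{972 : 512 : -512}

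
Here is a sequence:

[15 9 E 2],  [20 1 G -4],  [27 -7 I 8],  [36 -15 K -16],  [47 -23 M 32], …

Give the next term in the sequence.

For the first value, differences are 5, 7, 9, … (increasing by 2 each time): 15, 20, 27, 36, 47 → 60.
Second value — −8 each step: 9, 1, -7, -15, -23 → -31.
Letter: E, G, I, K, M → O (letters move forward 2 places in the alphabet).
Fourth value: 2, -4, 8, -16, 32 → -64 (×(-2) each step).
Combining the parts gives [60 -31 O -64].

[60 -31 O -64]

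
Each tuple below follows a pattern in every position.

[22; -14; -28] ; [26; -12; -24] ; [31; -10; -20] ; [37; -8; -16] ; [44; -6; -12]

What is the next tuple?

[52; -4; -8]

First component goes 22, 26, 31, 37, 44 → 52 (differences are 4, 5, 6, … (increasing by 1 each time)).
For the second component, +2 each step: -14, -12, -10, -8, -6 → -4.
Third component: always 2 × the second component, so -28, -24, -20, -16, -12 → -8.
Putting it together: [52; -4; -8].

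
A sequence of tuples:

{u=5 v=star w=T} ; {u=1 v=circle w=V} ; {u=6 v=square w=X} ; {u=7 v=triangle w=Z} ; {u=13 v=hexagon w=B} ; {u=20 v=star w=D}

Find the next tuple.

{u=33 v=circle w=F}

U: each term is the sum of the two before it, so 5, 1, 6, 7, 13, 20 → 33.
V — repeats star → circle → square → triangle → hexagon: star, circle, square, triangle, hexagon, star → circle.
W: T, V, X, Z, B, D → F (letters move forward 2 places in the alphabet, wrapping Z→A).
Putting it together: {u=33 v=circle w=F}.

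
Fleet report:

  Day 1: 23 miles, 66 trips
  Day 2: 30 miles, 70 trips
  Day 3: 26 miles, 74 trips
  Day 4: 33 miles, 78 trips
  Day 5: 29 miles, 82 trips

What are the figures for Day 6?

Miles — alternating steps +7, −4, +7, −4, …: 23, 30, 26, 33, 29 → 36.
Trips goes 66, 70, 74, 78, 82 → 86 (+4 each step).
So the next line is 36 miles, 86 trips.

36 miles, 86 trips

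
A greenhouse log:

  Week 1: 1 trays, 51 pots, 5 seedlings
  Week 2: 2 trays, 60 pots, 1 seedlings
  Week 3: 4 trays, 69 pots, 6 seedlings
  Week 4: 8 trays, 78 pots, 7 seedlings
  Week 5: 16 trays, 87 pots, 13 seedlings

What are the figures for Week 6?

Trays: 1, 2, 4, 8, 16 → 32 (×2 each step).
Pots goes 51, 60, 69, 78, 87 → 96 (+9 each step).
Seedlings: each term is the sum of the two before it, so 5, 1, 6, 7, 13 → 20.
Combining the parts gives 32 trays, 96 pots, 20 seedlings.

32 trays, 96 pots, 20 seedlings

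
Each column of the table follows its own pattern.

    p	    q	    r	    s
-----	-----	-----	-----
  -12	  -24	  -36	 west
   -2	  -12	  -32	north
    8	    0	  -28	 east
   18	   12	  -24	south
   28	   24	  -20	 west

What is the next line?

38  36  -16  north

Column p: +10 each step, so -12, -2, 8, 18, 28 → 38.
For the column q, +12 each step: -24, -12, 0, 12, 24 → 36.
Column r goes -36, -32, -28, -24, -20 → -16 (+4 each step).
Column s: repeats west → north → east → south; west, north, east, south, west → north.
Putting it together: 38  36  -16  north.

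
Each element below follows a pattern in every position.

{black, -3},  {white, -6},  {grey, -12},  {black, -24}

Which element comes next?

{white, -48}

Shade: repeats black → white → grey; black, white, grey, black → white.
Second value: ×2 each step, so -3, -6, -12, -24 → -48.
So the next element is {white, -48}.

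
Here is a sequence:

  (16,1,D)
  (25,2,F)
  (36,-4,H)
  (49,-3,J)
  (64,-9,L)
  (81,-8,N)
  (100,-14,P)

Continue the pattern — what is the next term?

First entry: 16, 25, 36, 49, 64, 81, 100 → 121 (perfect squares: 4², 5², 6², …).
Second entry: 1, 2, -4, -3, -9, -8, -14 → -13 (alternating steps +1, −6, +1, −6, …).
Letter: D, F, H, J, L, N, P → R (letters move forward 2 places in the alphabet).
Putting it together: (121,-13,R).

(121,-13,R)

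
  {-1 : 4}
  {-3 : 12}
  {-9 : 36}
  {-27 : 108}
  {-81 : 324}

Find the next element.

First component goes -1, -3, -9, -27, -81 → -243 (×3 each step).
Second component — ×3 each step: 4, 12, 36, 108, 324 → 972.
Putting it together: {-243 : 972}.

{-243 : 972}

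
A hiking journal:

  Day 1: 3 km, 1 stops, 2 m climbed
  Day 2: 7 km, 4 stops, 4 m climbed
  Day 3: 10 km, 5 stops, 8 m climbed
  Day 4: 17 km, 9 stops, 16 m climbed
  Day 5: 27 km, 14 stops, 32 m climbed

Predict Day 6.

44 km, 23 stops, 64 m climbed

Km: each term is the sum of the two before it; 3, 7, 10, 17, 27 → 44.
Stops goes 1, 4, 5, 9, 14 → 23 (each term is the sum of the two before it).
For the m climbed, ×2 each step: 2, 4, 8, 16, 32 → 64.
Putting it together: 44 km, 23 stops, 64 m climbed.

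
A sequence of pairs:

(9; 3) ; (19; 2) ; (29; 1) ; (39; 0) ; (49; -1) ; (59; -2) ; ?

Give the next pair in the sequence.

(69; -3)

First value goes 9, 19, 29, 39, 49, 59 → 69 (+10 each step).
For the second value, −1 each step: 3, 2, 1, 0, -1, -2 → -3.
So the next pair is (69; -3).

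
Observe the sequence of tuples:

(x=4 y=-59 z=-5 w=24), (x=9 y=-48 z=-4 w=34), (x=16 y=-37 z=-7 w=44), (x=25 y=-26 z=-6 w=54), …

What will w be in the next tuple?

64

For the w, +10 each step: 24, 34, 44, 54 → 64.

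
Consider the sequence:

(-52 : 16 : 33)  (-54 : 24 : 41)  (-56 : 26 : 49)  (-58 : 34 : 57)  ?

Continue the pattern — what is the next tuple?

(-60 : 36 : 65)

First entry — −2 each step: -52, -54, -56, -58 → -60.
For the second entry, alternating steps +8, +2, +8, +2, …: 16, 24, 26, 34 → 36.
Third entry: 33, 41, 49, 57 → 65 (+8 each step).
Combining the parts gives (-60 : 36 : 65).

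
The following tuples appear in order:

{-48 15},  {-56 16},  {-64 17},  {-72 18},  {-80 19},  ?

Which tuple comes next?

{-88 20}

First component goes -48, -56, -64, -72, -80 → -88 (−8 each step).
Second component goes 15, 16, 17, 18, 19 → 20 (+1 each step).
Putting it together: {-88 20}.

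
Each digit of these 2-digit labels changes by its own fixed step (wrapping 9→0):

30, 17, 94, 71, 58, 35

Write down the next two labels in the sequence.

12 then 99

First digit — −2 each step, mod 10: 3, 1, 9, 7, 5, 3 → 1 → 9.
For the second digit, −3 each step, mod 10: 0, 7, 4, 1, 8, 5 → 2 → 9.
So the next two labels are 12 and 99.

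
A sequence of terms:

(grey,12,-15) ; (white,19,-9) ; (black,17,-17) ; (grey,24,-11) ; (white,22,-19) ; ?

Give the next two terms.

(black,29,-13), (grey,27,-21)

Shade goes grey, white, black, grey, white → black → grey (repeats grey → white → black).
Second slot — alternating steps +7, −2, +7, −2, …: 12, 19, 17, 24, 22 → 29 → 27.
Third slot — alternating steps +6, −8, +6, −8, …: -15, -9, -17, -11, -19 → -13 → -21.
So the next two terms are (black,29,-13) and (grey,27,-21).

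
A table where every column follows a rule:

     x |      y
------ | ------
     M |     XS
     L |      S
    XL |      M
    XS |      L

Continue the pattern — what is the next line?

S  XL

For the column x, runs through clothing sizes XS→XL: M, L, XL, XS → S.
For the column y, runs through clothing sizes XS→XL: XS, S, M, L → XL.
So the next line is S  XL.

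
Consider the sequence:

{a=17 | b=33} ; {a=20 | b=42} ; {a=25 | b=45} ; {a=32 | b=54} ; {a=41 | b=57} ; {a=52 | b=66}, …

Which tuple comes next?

A: 17, 20, 25, 32, 41, 52 → 65 (differences are 3, 5, 7, … (increasing by 2 each time)).
For the b, alternating steps +9, +3, +9, +3, …: 33, 42, 45, 54, 57, 66 → 69.
Combining the parts gives {a=65 | b=69}.

{a=65 | b=69}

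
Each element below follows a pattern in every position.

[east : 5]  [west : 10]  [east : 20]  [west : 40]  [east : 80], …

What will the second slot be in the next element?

Second slot: 5, 10, 20, 40, 80 → 160 (×2 each step).

160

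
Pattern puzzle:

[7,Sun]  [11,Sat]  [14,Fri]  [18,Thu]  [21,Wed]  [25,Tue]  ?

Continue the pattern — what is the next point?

First coordinate: alternating steps +4, +3, +4, +3, …, so 7, 11, 14, 18, 21, 25 → 28.
For the day, runs backward through the weekdays Mon→Sun: Sun, Sat, Fri, Thu, Wed, Tue → Mon.
So the next point is [28,Mon].

[28,Mon]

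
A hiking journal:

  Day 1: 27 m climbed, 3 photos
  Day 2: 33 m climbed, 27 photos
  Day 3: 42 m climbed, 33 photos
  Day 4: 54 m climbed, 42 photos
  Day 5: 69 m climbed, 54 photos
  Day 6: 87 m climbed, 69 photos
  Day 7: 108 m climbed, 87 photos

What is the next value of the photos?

108

M climbed goes 27, 33, 42, 54, 69, 87, 108 → 132 (differences are 6, 9, 12, … (increasing by 3 each time)).
For the photos, always the previous value of the m climbed: 3, 27, 33, 42, 54, 69, 87 → 108.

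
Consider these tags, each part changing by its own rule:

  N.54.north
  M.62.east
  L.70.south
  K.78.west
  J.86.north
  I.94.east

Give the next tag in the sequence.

H.102.south

Letter goes N, M, L, K, J, I → H (letters move back 1 place in the alphabet).
Second component: +8 each step; 54, 62, 70, 78, 86, 94 → 102.
Direction: north, east, south, west, north, east → south (repeats north → east → south → west).
Putting it together: H.102.south.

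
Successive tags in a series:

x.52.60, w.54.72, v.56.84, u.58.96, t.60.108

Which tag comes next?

s.62.120

Letter: letters move back 1 place in the alphabet; x, w, v, u, t → s.
For the second component, +2 each step: 52, 54, 56, 58, 60 → 62.
Third component: +12 each step; 60, 72, 84, 96, 108 → 120.
Combining the parts gives s.62.120.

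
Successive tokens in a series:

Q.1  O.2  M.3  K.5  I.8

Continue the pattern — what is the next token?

Letter: letters move back 2 places in the alphabet, so Q, O, M, K, I → G.
For the second component, each term is the sum of the two before it: 1, 2, 3, 5, 8 → 13.
Combining the parts gives G.13.

G.13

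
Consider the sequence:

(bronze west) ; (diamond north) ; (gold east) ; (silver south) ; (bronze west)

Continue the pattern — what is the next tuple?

(diamond north)

Rank: repeats bronze → diamond → gold → silver; bronze, diamond, gold, silver, bronze → diamond.
Direction goes west, north, east, south, west → north (repeats west → north → east → south).
Combining the parts gives (diamond north).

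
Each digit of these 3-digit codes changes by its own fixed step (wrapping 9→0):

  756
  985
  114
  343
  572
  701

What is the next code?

First digit — +2 each step, mod 10: 7, 9, 1, 3, 5, 7 → 9.
Second digit: +3 each step, mod 10; 5, 8, 1, 4, 7, 0 → 3.
Third digit: 6, 5, 4, 3, 2, 1 → 0 (−1 each step, mod 10).
Putting it together: 930.

930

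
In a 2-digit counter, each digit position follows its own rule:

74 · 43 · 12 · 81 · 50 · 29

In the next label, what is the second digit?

Second digit — −1 each step, mod 10: 4, 3, 2, 1, 0, 9 → 8.

8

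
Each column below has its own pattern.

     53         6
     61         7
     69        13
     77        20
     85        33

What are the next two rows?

For the first component, +8 each step: 53, 61, 69, 77, 85 → 93 → 101.
For the second component, each term is the sum of the two before it: 6, 7, 13, 20, 33 → 53 → 86.
So the next two rows are 93  53 and 101  86.

93  53; 101  86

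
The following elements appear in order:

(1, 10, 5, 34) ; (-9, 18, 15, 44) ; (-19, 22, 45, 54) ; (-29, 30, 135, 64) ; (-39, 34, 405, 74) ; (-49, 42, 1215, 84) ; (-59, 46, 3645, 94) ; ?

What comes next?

(-69, 54, 10935, 104)

First part: −10 each step; 1, -9, -19, -29, -39, -49, -59 → -69.
For the second part, alternating steps +8, +4, +8, +4, …: 10, 18, 22, 30, 34, 42, 46 → 54.
Third part — ×3 each step: 5, 15, 45, 135, 405, 1215, 3645 → 10935.
Fourth part: +10 each step, so 34, 44, 54, 64, 74, 84, 94 → 104.
So the next element is (-69, 54, 10935, 104).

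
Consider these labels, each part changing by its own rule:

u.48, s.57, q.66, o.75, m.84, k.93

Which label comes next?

Letter: letters move back 2 places in the alphabet, so u, s, q, o, m, k → i.
Second component — +9 each step: 48, 57, 66, 75, 84, 93 → 102.
So the next label is i.102.

i.102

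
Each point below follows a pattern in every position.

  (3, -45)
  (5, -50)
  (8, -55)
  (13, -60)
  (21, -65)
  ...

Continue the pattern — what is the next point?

First slot goes 3, 5, 8, 13, 21 → 34 (each term is the sum of the two before it).
Second slot: −5 each step, so -45, -50, -55, -60, -65 → -70.
Putting it together: (34, -70).

(34, -70)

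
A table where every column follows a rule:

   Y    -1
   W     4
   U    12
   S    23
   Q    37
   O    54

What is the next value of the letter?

M

Letter: letters move back 2 places in the alphabet, so Y, W, U, S, Q, O → M.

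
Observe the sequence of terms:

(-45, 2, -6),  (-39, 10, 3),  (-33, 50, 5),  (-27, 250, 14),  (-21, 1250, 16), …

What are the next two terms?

(-15, 6250, 25), (-9, 31250, 27)

First component: -45, -39, -33, -27, -21 → -15 → -9 (+6 each step).
Second component — ×5 each step: 2, 10, 50, 250, 1250 → 6250 → 31250.
Third component — alternating steps +9, +2, +9, +2, …: -6, 3, 5, 14, 16 → 25 → 27.
Putting the parts together: (-15, 6250, 25) and then (-9, 31250, 27).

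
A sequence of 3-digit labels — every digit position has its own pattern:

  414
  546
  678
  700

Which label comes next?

832

First digit: +1 each step, mod 10, so 4, 5, 6, 7 → 8.
Second digit: 1, 4, 7, 0 → 3 (+3 each step, mod 10).
Third digit: +2 each step, mod 10; 4, 6, 8, 0 → 2.
So the next label is 832.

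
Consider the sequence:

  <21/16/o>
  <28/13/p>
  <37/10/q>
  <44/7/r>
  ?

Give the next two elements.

<53/4/s>, <60/1/t>

First coordinate goes 21, 28, 37, 44 → 53 → 60 (alternating steps +7, +9, +7, +9, …).
For the second coordinate, −3 each step: 16, 13, 10, 7 → 4 → 1.
Letter: o, p, q, r → s → t (letters move forward 1 place in the alphabet).
So the next two elements are <53/4/s> and <60/1/t>.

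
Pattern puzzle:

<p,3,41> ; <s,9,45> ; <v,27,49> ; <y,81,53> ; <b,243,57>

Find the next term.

Letter: letters move forward 3 places in the alphabet, wrapping Z→A; p, s, v, y, b → e.
Second component: 3, 9, 27, 81, 243 → 729 (×3 each step).
Third component — +4 each step: 41, 45, 49, 53, 57 → 61.
Putting it together: <e,729,61>.

<e,729,61>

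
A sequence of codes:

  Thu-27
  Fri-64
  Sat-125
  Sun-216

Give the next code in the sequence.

Day: Thu, Fri, Sat, Sun → Mon (runs through the weekdays Mon→Sun).
Second component: perfect cubes: 3³, 4³, 5³, …, so 27, 64, 125, 216 → 343.
So the next code is Mon-343.

Mon-343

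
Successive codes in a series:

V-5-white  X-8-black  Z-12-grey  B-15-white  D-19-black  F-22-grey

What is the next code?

Letter goes V, X, Z, B, D, F → H (letters move forward 2 places in the alphabet, wrapping Z→A).
Second component: alternating steps +3, +4, +3, +4, …, so 5, 8, 12, 15, 19, 22 → 26.
Shade: white, black, grey, white, black, grey → white (repeats white → black → grey).
Putting it together: H-26-white.

H-26-white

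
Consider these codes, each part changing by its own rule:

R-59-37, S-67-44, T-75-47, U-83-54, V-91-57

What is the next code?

For the letter, letters move forward 1 place in the alphabet: R, S, T, U, V → W.
Second component goes 59, 67, 75, 83, 91 → 99 (+8 each step).
Third component goes 37, 44, 47, 54, 57 → 64 (alternating steps +7, +3, +7, +3, …).
Combining the parts gives W-99-64.

W-99-64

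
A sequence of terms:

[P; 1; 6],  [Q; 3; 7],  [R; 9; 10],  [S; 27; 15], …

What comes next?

[T; 81; 22]

For the letter, letters move forward 1 place in the alphabet: P, Q, R, S → T.
Second coordinate: ×3 each step; 1, 3, 9, 27 → 81.
Third coordinate — differences are 1, 3, 5, … (increasing by 2 each time): 6, 7, 10, 15 → 22.
Combining the parts gives [T; 81; 22].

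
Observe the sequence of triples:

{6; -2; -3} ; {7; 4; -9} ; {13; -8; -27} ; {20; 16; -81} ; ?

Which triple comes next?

{33; -32; -243}

First component: each term is the sum of the two before it; 6, 7, 13, 20 → 33.
Second component — ×(-2) each step: -2, 4, -8, 16 → -32.
Third component: ×3 each step, so -3, -9, -27, -81 → -243.
Combining the parts gives {33; -32; -243}.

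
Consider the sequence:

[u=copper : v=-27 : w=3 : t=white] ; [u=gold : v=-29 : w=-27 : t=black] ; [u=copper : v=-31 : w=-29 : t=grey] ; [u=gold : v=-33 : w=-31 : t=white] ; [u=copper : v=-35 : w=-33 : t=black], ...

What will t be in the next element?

T — repeats white → black → grey: white, black, grey, white, black → grey.

grey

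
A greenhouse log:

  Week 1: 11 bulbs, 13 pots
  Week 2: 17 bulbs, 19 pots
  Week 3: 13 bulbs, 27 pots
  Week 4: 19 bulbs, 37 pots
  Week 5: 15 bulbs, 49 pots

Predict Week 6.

Bulbs goes 11, 17, 13, 19, 15 → 21 (alternating steps +6, −4, +6, −4, …).
Pots: 13, 19, 27, 37, 49 → 63 (differences are 6, 8, 10, … (increasing by 2 each time)).
So the next record is 21 bulbs, 63 pots.

21 bulbs, 63 pots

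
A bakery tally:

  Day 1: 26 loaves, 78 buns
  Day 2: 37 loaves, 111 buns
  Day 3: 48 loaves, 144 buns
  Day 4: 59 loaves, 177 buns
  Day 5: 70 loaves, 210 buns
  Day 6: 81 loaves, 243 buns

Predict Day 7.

Loaves — +11 each step: 26, 37, 48, 59, 70, 81 → 92.
Buns: always 3 × the loaves; 78, 111, 144, 177, 210, 243 → 276.
So the next line is 92 loaves, 276 buns.

92 loaves, 276 buns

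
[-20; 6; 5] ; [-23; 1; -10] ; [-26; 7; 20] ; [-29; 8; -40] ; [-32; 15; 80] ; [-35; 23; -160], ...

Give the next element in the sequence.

First part — −3 each step: -20, -23, -26, -29, -32, -35 → -38.
Second part: each term is the sum of the two before it; 6, 1, 7, 8, 15, 23 → 38.
Third part — ×(-2) each step: 5, -10, 20, -40, 80, -160 → 320.
So the next element is [-38; 38; 320].

[-38; 38; 320]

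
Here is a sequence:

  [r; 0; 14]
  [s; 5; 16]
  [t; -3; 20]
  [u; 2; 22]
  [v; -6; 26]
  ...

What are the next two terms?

[w; -1; 28], [x; -9; 32]

Letter — letters move forward 1 place in the alphabet: r, s, t, u, v → w → x.
Second entry: alternating steps +5, −8, +5, −8, …; 0, 5, -3, 2, -6 → -1 → -9.
Third entry goes 14, 16, 20, 22, 26 → 28 → 32 (alternating steps +2, +4, +2, +4, …).
Putting the parts together: [w; -1; 28] and then [x; -9; 32].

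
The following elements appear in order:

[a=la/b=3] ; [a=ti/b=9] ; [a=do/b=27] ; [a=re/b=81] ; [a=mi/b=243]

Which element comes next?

[a=fa/b=729]

A: runs through the solfège scale do→ti, so la, ti, do, re, mi → fa.
B goes 3, 9, 27, 81, 243 → 729 (×3 each step).
So the next element is [a=fa/b=729].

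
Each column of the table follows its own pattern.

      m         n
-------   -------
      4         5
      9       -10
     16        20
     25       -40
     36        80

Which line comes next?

49  -160

Column m: 4, 9, 16, 25, 36 → 49 (perfect squares: 2², 3², 4², …).
Column n: ×(-2) each step; 5, -10, 20, -40, 80 → -160.
Combining the parts gives 49  -160.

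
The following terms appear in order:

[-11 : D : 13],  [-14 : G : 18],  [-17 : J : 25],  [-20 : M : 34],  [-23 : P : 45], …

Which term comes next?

[-26 : S : 58]

First part: −3 each step; -11, -14, -17, -20, -23 → -26.
For the letter, letters move forward 3 places in the alphabet: D, G, J, M, P → S.
Third part: 13, 18, 25, 34, 45 → 58 (differences are 5, 7, 9, … (increasing by 2 each time)).
So the next term is [-26 : S : 58].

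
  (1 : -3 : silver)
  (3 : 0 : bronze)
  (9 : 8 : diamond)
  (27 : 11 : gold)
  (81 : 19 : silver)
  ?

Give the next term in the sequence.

(243 : 22 : bronze)

For the first entry, ×3 each step: 1, 3, 9, 27, 81 → 243.
For the second entry, alternating steps +3, +8, +3, +8, …: -3, 0, 8, 11, 19 → 22.
For the rank, repeats silver → bronze → diamond → gold: silver, bronze, diamond, gold, silver → bronze.
So the next term is (243 : 22 : bronze).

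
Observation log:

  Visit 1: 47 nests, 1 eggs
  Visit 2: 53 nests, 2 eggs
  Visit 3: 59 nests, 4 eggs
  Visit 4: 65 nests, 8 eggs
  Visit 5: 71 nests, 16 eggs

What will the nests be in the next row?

77

Nests goes 47, 53, 59, 65, 71 → 77 (+6 each step).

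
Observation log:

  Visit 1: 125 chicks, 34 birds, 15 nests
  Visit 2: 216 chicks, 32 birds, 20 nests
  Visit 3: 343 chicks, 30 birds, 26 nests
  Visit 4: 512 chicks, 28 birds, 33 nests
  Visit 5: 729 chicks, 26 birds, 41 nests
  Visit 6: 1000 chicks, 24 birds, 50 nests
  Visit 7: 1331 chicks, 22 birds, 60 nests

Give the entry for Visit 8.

Chicks: perfect cubes: 5³, 6³, 7³, …; 125, 216, 343, 512, 729, 1000, 1331 → 1728.
Birds: −2 each step, so 34, 32, 30, 28, 26, 24, 22 → 20.
For the nests, differences are 5, 6, 7, … (increasing by 1 each time): 15, 20, 26, 33, 41, 50, 60 → 71.
Putting it together: 1728 chicks, 20 birds, 71 nests.

1728 chicks, 20 birds, 71 nests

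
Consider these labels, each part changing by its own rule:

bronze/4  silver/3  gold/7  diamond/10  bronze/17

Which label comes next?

Rank: repeats bronze → silver → gold → diamond; bronze, silver, gold, diamond, bronze → silver.
For the second component, each term is the sum of the two before it: 4, 3, 7, 10, 17 → 27.
So the next label is silver/27.

silver/27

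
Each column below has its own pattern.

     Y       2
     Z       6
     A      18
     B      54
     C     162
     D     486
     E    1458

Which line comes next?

Letter goes Y, Z, A, B, C, D, E → F (letters move forward 1 place in the alphabet, wrapping Z→A).
For the second component, ×3 each step: 2, 6, 18, 54, 162, 486, 1458 → 4374.
So the next line is F  4374.

F  4374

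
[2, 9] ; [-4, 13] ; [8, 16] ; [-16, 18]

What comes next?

[32, 19]

First part — ×(-2) each step: 2, -4, 8, -16 → 32.
Second part goes 9, 13, 16, 18 → 19 (differences are 4, 3, 2, … (decreasing by 1 each time)).
Combining the parts gives [32, 19].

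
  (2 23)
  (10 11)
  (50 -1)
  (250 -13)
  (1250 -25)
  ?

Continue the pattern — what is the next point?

First entry — ×5 each step: 2, 10, 50, 250, 1250 → 6250.
Second entry — −12 each step: 23, 11, -1, -13, -25 → -37.
Putting it together: (6250 -37).

(6250 -37)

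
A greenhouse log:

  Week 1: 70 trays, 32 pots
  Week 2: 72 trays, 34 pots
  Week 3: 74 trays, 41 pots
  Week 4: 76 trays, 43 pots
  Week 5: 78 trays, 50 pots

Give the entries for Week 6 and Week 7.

80 trays, 52 pots; 82 trays, 59 pots

Trays: +2 each step, so 70, 72, 74, 76, 78 → 80 → 82.
For the pots, alternating steps +2, +7, +2, +7, …: 32, 34, 41, 43, 50 → 52 → 59.
Putting the parts together: 80 trays, 52 pots and then 82 trays, 59 pots.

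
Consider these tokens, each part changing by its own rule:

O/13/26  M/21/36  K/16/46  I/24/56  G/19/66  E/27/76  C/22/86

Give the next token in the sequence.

A/30/96

Letter: letters move back 2 places in the alphabet, so O, M, K, I, G, E, C → A.
Second component: alternating steps +8, −5, +8, −5, …; 13, 21, 16, 24, 19, 27, 22 → 30.
Third component goes 26, 36, 46, 56, 66, 76, 86 → 96 (+10 each step).
Putting it together: A/30/96.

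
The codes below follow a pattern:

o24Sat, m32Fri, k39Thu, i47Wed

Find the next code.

g54Tue

For the letter, letters move back 2 places in the alphabet: o, m, k, i → g.
Second component: 24, 32, 39, 47 → 54 (alternating steps +8, +7, +8, +7, …).
Day: runs backward through the weekdays Mon→Sun; Sat, Fri, Thu, Wed → Tue.
Putting it together: g54Tue.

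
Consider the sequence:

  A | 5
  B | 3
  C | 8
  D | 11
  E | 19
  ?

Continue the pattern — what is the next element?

For the letter, letters move forward 1 place in the alphabet: A, B, C, D, E → F.
Second coordinate: each term is the sum of the two before it; 5, 3, 8, 11, 19 → 30.
Putting it together: F | 30.

F | 30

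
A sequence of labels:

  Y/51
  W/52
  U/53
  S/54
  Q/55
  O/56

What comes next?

M/57

Letter — letters move back 2 places in the alphabet: Y, W, U, S, Q, O → M.
Second component: +1 each step, so 51, 52, 53, 54, 55, 56 → 57.
Combining the parts gives M/57.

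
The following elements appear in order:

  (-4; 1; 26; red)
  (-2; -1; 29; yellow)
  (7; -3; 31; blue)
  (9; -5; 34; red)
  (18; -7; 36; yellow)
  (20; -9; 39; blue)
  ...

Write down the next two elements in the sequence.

For the first slot, alternating steps +2, +9, +2, +9, …: -4, -2, 7, 9, 18, 20 → 29 → 31.
Second slot goes 1, -1, -3, -5, -7, -9 → -11 → -13 (−2 each step).
For the third slot, alternating steps +3, +2, +3, +2, …: 26, 29, 31, 34, 36, 39 → 41 → 44.
For the colour, repeats red → yellow → blue: red, yellow, blue, red, yellow, blue → red → yellow.
Putting the parts together: (29; -11; 41; red) and then (31; -13; 44; yellow).

(29; -11; 41; red), (31; -13; 44; yellow)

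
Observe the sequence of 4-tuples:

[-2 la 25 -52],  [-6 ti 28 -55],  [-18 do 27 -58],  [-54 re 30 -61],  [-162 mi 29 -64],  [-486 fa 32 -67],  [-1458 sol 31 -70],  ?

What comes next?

[-4374 la 34 -73]

First part: ×3 each step, so -2, -6, -18, -54, -162, -486, -1458 → -4374.
Note: runs through the solfège scale do→ti, so la, ti, do, re, mi, fa, sol → la.
Third part goes 25, 28, 27, 30, 29, 32, 31 → 34 (alternating steps +3, −1, +3, −1, …).
Fourth part — −3 each step: -52, -55, -58, -61, -64, -67, -70 → -73.
So the next 4-tuple is [-4374 la 34 -73].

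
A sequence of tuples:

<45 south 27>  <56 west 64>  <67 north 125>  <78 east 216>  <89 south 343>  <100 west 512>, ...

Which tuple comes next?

First slot: +11 each step; 45, 56, 67, 78, 89, 100 → 111.
Direction — repeats south → west → north → east: south, west, north, east, south, west → north.
Third slot goes 27, 64, 125, 216, 343, 512 → 729 (perfect cubes: 3³, 4³, 5³, …).
Combining the parts gives <111 north 729>.

<111 north 729>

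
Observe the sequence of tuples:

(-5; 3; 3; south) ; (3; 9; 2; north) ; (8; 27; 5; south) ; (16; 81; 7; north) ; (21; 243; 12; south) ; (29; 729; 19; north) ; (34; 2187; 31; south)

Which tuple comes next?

(42; 6561; 50; north)

First coordinate: alternating steps +8, +5, +8, +5, …; -5, 3, 8, 16, 21, 29, 34 → 42.
Second coordinate goes 3, 9, 27, 81, 243, 729, 2187 → 6561 (×3 each step).
Third coordinate: each term is the sum of the two before it; 3, 2, 5, 7, 12, 19, 31 → 50.
Direction: alternates south ↔ north; south, north, south, north, south, north, south → north.
Combining the parts gives (42; 6561; 50; north).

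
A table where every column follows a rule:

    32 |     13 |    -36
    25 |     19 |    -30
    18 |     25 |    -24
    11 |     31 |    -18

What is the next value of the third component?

-12

Third component: +6 each step, so -36, -30, -24, -18 → -12.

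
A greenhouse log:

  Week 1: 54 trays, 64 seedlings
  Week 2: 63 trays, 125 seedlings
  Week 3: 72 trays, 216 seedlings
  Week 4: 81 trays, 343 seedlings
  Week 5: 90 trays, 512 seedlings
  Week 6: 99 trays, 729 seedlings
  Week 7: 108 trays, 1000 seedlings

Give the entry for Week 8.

For the trays, +9 each step: 54, 63, 72, 81, 90, 99, 108 → 117.
Seedlings: perfect cubes: 4³, 5³, 6³, …; 64, 125, 216, 343, 512, 729, 1000 → 1331.
So the next record is 117 trays, 1331 seedlings.

117 trays, 1331 seedlings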